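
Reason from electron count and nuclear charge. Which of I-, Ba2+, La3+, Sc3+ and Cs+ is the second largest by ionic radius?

Tabulating Z and e⁻: Sc3+: 18 e⁻, Z=21, La3+: 54 e⁻, Z=57, Ba2+: 54 e⁻, Z=56, Cs+: 54 e⁻, Z=55, I-: 54 e⁻, Z=53. Sc3+ < La3+ (same group, 2 shells fewer); La3+ < Ba2+ (both 54 e⁻, Z=57>56); Ba2+ < Cs+ (both 54 e⁻, Z=56>55); Cs+ < I- (isoelectronic, higher Z=55 is smaller).
So the order is Sc3+ < La3+ < Ba2+ < Cs+ < I-; the 2nd-largest ion is Cs+.

Cs+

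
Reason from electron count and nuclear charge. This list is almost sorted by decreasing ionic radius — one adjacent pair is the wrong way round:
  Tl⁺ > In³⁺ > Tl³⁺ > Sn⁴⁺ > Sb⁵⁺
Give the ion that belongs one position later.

In³⁺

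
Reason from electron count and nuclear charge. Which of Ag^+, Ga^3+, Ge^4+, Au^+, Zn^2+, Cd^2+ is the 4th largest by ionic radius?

Zn^2+

Electron counts and nuclear charges: Ge^4+: 28 e⁻, Z=32, Ga^3+: 28 e⁻, Z=31, Zn^2+: 28 e⁻, Z=30, Cd^2+: 46 e⁻, Z=48, Ag^+: 46 e⁻, Z=47, Au^+: 78 e⁻, Z=79. Ge^4+ < Ga^3+ (isoelectronic, higher Z=32 is smaller); Ga^3+ < Zn^2+ (both 28 e⁻, Z=31>30); Zn^2+ < Cd^2+ (same group, 1 shell fewer); Cd^2+ < Ag^+ (isoelectronic, higher Z=48 is smaller); Ag^+ < Au^+ (same group, period 5 vs 6).
Full ascending order: Ge^4+ < Ga^3+ < Zn^2+ < Cd^2+ < Ag^+ < Au^+. Counting from the largest, position 4 is Zn^2+.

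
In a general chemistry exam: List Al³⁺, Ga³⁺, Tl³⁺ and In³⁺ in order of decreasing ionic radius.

Tl³⁺ > In³⁺ > Ga³⁺ > Al³⁺

These ions sit in one column with identical charge. Each step down the periodic table adds a principal shell, increasing the radius.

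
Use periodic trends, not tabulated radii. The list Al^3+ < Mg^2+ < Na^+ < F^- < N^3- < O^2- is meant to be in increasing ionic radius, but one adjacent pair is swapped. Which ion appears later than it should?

Scanning neighbour by neighbour, only N^3-/O^2- violates a trend: O^2- and N^3- share 10 electrons; the higher nuclear charge on O (Z=8) contracts it more, so O^2- < N^3-. That makes O^2- the one sitting a position late relative to where it belongs.

O^2-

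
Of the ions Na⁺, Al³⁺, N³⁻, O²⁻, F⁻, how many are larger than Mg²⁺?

These species are isoelectronic with 10 electrons. The only difference is the number of protons: Al³⁺ (Z=13), Mg²⁺ (Z=12), Na⁺ (Z=11), F⁻ (Z=9), O²⁻ (Z=8), N³⁻ (Z=7). The strongest nuclear pull (Al³⁺) gives the smallest ion.
Relative to Mg²⁺, the ions that are larger are Na⁺, F⁻, O²⁻, N³⁻. Count: 4.

4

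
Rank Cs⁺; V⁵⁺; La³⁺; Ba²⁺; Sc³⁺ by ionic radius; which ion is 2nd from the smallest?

Sc³⁺

V⁵⁺ (Z=23, 18 e⁻), Sc³⁺ (Z=21, 18 e⁻), La³⁺ (Z=57, 54 e⁻), Ba²⁺ (Z=56, 54 e⁻), Cs⁺ (Z=55, 54 e⁻). V⁵⁺ < Sc³⁺ (both 18 e⁻, Z=23>21); Sc³⁺ < La³⁺ (same group, period 4 vs 6); La³⁺ < Ba²⁺ (both 54 e⁻, Z=57>56); Ba²⁺ < Cs⁺ (isoelectronic, higher Z=56 is smaller).
Full ascending order: V⁵⁺ < Sc³⁺ < La³⁺ < Ba²⁺ < Cs⁺. Counting from the smallest, position 2 is Sc³⁺.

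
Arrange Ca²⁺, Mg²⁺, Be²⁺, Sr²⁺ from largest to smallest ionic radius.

Same group, same charge. Going down the group adds an extra shell of electrons, so the ion gets larger: Be²⁺ is highest in the group and smallest.

Sr²⁺ > Ca²⁺ > Mg²⁺ > Be²⁺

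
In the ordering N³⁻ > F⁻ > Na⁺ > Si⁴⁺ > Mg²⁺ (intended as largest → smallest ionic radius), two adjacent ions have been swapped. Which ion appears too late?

Compare adjacent ions: Si⁴⁺ and Mg²⁺ share 10 electrons; the higher nuclear charge on Si (Z=14) contracts it more, so Si⁴⁺ < Mg²⁺ — yet in this decreasing list Si⁴⁺ sits before Mg²⁺. Nothing else is reversed, so Mg²⁺ should move one place to the left.

Mg²⁺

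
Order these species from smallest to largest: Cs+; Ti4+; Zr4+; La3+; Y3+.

Work out protons and electrons: Ti4+: 18 e⁻, Z=22, Zr4+: 36 e⁻, Z=40, Y3+: 36 e⁻, Z=39, La3+: 54 e⁻, Z=57, Cs+: 54 e⁻, Z=55. Ti4+ < Zr4+ (same group, 1 shell fewer); Zr4+ < Y3+ (isoelectronic, higher Z=40 is smaller); Y3+ < La3+ (same group, 1 shell fewer); La3+ < Cs+ (isoelectronic, higher Z=57 is smaller).

Ti4+ < Zr4+ < Y3+ < La3+ < Cs+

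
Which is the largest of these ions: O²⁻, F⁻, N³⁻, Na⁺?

N³⁻

Each ion has 10 electrons. The ranking follows nuclear charge in reverse — greater Z gives a smaller radius. Na⁺ (Z=11), F⁻ (Z=9), O²⁻ (Z=8), N³⁻ (Z=7).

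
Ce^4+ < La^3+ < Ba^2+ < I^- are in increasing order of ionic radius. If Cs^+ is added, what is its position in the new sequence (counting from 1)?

Isoelectronic series (54 e⁻ each). Size is set by nuclear charge: more protons means a smaller ion. Ce^4+ (Z=58), La^3+ (Z=57), Ba^2+ (Z=56), Cs^+ (Z=55), I^- (Z=53).
With Cs^+ included the full order is Ce^4+ < La^3+ < Ba^2+ < Cs^+ < I^-, so it takes position 4.

4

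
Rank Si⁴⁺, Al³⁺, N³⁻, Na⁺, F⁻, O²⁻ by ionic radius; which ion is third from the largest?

Each ion has 10 electrons. The ranking follows nuclear charge in reverse — greater Z gives a smaller radius. Si⁴⁺ (Z=14), Al³⁺ (Z=13), Na⁺ (Z=11), F⁻ (Z=9), O²⁻ (Z=8), N³⁻ (Z=7).
Full ascending order: Si⁴⁺ < Al³⁺ < Na⁺ < F⁻ < O²⁻ < N³⁻. Counting from the largest, position 3 is F⁻.

F⁻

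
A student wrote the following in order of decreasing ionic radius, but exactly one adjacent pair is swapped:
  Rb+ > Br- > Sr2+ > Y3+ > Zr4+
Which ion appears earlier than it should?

Rb+

Check each adjacent pair. Rb+ and Br- are reversed: both have 36 electrons but Z(Rb)=37 > Z(Br)=35, so Rb+ should be the smaller of the two. No other neighbouring pair contradicts the periodic trends, so Rb+ is the ion listed too early.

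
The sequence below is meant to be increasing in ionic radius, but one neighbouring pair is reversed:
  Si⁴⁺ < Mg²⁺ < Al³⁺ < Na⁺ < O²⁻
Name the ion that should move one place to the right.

Mg²⁺

The pair Mg²⁺, Al³⁺ is the wrong way round — both have 10 electrons but Z(Al)=13 > Z(Mg)=12, so Al³⁺ should be the smaller of the two. All other adjacent pairs agree with periodic trends, so Mg²⁺ is the misplaced ion.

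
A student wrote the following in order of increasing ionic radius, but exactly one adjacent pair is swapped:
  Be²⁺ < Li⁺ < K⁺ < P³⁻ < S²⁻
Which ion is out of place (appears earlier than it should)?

P³⁻

Compare adjacent ions: they are isoelectronic (18 e⁻) and S has more protons than P (16 vs 15), making S²⁻ smaller — yet in this increasing list P³⁻ sits before S²⁻. Nothing else is reversed, so P³⁻ should move one place to the right.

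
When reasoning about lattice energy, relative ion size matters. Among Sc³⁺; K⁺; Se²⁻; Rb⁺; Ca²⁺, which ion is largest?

Se²⁻

Sc³⁺ (Z=21, 18 e⁻), Ca²⁺ (Z=20, 18 e⁻), K⁺ (Z=19, 18 e⁻), Rb⁺ (Z=37, 36 e⁻), Se²⁻ (Z=34, 36 e⁻). Sc³⁺ < Ca²⁺ (both 18 e⁻, Z=21>20); Ca²⁺ < K⁺ (both 18 e⁻, Z=20>19); K⁺ < Rb⁺ (same group, period 4 vs 5); Rb⁺ < Se²⁻ (both 36 e⁻, Z=37>34).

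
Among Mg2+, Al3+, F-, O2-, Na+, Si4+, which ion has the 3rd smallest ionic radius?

Mg2+

Each ion has 10 electrons. The ranking follows nuclear charge in reverse — greater Z gives a smaller radius. Si4+ (Z=14), Al3+ (Z=13), Mg2+ (Z=12), Na+ (Z=11), F- (Z=9), O2- (Z=8).
Full ascending order: Si4+ < Al3+ < Mg2+ < Na+ < F- < O2-. Counting from the smallest, position 3 is Mg2+.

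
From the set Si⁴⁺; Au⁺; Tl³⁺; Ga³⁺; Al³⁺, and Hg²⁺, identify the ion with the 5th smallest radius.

Hg²⁺

Electron counts and nuclear charges: Si⁴⁺ (Z=14, 10 e⁻), Al³⁺ (Z=13, 10 e⁻), Ga³⁺ (Z=31, 28 e⁻), Tl³⁺ (Z=81, 78 e⁻), Hg²⁺ (Z=80, 78 e⁻), Au⁺ (Z=79, 78 e⁻). Si⁴⁺ < Al³⁺ (isoelectronic, higher Z=14 is smaller); Al³⁺ < Ga³⁺ (same group, 1 shell fewer); Ga³⁺ < Tl³⁺ (same group, 2 shells fewer); Tl³⁺ < Hg²⁺ (both 78 e⁻, Z=81>80); Hg²⁺ < Au⁺ (both 78 e⁻, Z=80>79).
Ordering: Si⁴⁺ < Al³⁺ < Ga³⁺ < Tl³⁺ < Hg²⁺ < Au⁺. The 5th smallest is Hg²⁺.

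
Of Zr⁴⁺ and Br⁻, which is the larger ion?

Isoelectronic series (36 e⁻ each). Size is set by nuclear charge: more protons means a smaller ion. Zr⁴⁺ (Z=40), Br⁻ (Z=35).

Br⁻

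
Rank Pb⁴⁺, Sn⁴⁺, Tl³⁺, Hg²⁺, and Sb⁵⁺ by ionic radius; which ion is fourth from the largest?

Electron counts and nuclear charges: Sb⁵⁺ has 46 e⁻ (Z=51), Sn⁴⁺ has 46 e⁻ (Z=50), Pb⁴⁺ has 78 e⁻ (Z=82), Tl³⁺ has 78 e⁻ (Z=81), Hg²⁺ has 78 e⁻ (Z=80). Sb⁵⁺ < Sn⁴⁺ (both 46 e⁻, Z=51>50); Sn⁴⁺ < Pb⁴⁺ (same group, 1 shell fewer); Pb⁴⁺ < Tl³⁺ (isoelectronic, higher Z=82 is smaller); Tl³⁺ < Hg²⁺ (both 78 e⁻, Z=81>80).
Full ascending order: Sb⁵⁺ < Sn⁴⁺ < Pb⁴⁺ < Tl³⁺ < Hg²⁺. Counting from the largest, position 4 is Sn⁴⁺.

Sn⁴⁺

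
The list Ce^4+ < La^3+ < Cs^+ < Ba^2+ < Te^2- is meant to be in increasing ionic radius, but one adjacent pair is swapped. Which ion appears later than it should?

Ba^2+

Check each adjacent pair. Cs^+ and Ba^2+ are reversed: both have 54 electrons but Z(Ba)=56 > Z(Cs)=55, so Ba^2+ should be the smaller of the two. No other neighbouring pair contradicts the periodic trends, so Ba^2+ is the ion listed too late.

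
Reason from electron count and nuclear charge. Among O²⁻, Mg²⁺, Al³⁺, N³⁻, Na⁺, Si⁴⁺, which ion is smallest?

Si⁴⁺

Each ion has 10 electrons. The ranking follows nuclear charge in reverse — greater Z gives a smaller radius. Si⁴⁺ (Z=14), Al³⁺ (Z=13), Mg²⁺ (Z=12), Na⁺ (Z=11), O²⁻ (Z=8), N³⁻ (Z=7).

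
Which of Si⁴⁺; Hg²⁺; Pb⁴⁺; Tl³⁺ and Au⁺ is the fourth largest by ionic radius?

Work out protons and electrons: Si⁴⁺ (Z=14, 10 e⁻), Pb⁴⁺ (Z=82, 78 e⁻), Tl³⁺ (Z=81, 78 e⁻), Hg²⁺ (Z=80, 78 e⁻), Au⁺ (Z=79, 78 e⁻). Si⁴⁺ < Pb⁴⁺ (same group, 3 shells fewer); Pb⁴⁺ < Tl³⁺ (isoelectronic, higher Z=82 is smaller); Tl³⁺ < Hg²⁺ (both 78 e⁻, Z=81>80); Hg²⁺ < Au⁺ (both 78 e⁻, Z=80>79).
Full ascending order: Si⁴⁺ < Pb⁴⁺ < Tl³⁺ < Hg²⁺ < Au⁺. Counting from the largest, position 4 is Pb⁴⁺.

Pb⁴⁺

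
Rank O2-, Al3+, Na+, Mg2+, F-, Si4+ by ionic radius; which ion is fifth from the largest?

Al3+

Each ion has 10 electrons. The ranking follows nuclear charge in reverse — greater Z gives a smaller radius. Si4+ (Z=14), Al3+ (Z=13), Mg2+ (Z=12), Na+ (Z=11), F- (Z=9), O2- (Z=8).
Full ascending order: Si4+ < Al3+ < Mg2+ < Na+ < F- < O2-. Counting from the largest, position 5 is Al3+.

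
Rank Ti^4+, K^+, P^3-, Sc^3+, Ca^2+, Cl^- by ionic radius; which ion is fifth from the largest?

Sc^3+

Isoelectronic series (18 e⁻ each). Size is set by nuclear charge: more protons means a smaller ion. Ti^4+ (Z=22), Sc^3+ (Z=21), Ca^2+ (Z=20), K^+ (Z=19), Cl^- (Z=17), P^3- (Z=15).
Ordering: Ti^4+ < Sc^3+ < Ca^2+ < K^+ < Cl^- < P^3-. The fifth largest is Sc^3+.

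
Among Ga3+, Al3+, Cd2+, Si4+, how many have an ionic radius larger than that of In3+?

Electron counts and nuclear charges: Si4+ has 10 e⁻ (Z=14), Al3+ has 10 e⁻ (Z=13), Ga3+ has 28 e⁻ (Z=31), In3+ has 46 e⁻ (Z=49), Cd2+ has 46 e⁻ (Z=48). Si4+ < Al3+ (isoelectronic, higher Z=14 is smaller); Al3+ < Ga3+ (same group, period 3 vs 4); Ga3+ < In3+ (same group, 1 shell fewer); In3+ < Cd2+ (both 46 e⁻, Z=49>48).
Overall: Si4+ < Al3+ < Ga3+ < In3+ < Cd2+. In3+ has 3 below it and 1 above. Count: 1.

1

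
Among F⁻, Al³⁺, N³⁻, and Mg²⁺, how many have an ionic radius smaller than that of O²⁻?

3

All of these have 10 electrons (isoelectronic). With the same electron cloud, the ion with the most protons pulls it in tightest. Nuclear charges: Al³⁺ (Z=13), Mg²⁺ (Z=12), F⁻ (Z=9), O²⁻ (Z=8), N³⁻ (Z=7). Highest Z is smallest.
Relative to O²⁻, the ions that are smaller are Al³⁺, Mg²⁺, F⁻. That's 3.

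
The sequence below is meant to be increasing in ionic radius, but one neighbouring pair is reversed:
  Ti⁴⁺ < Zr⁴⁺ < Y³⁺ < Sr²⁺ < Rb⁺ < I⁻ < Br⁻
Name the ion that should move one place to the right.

I⁻

Check each adjacent pair. I⁻ and Br⁻ are reversed: same group and charge — period 4 sits above period 5, so Br⁻ is smaller. No other neighbouring pair contradicts the periodic trends, so I⁻ is the ion listed too early.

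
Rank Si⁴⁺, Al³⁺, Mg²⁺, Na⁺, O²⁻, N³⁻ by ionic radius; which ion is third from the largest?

Na⁺

All of these have 10 electrons (isoelectronic). With the same electron cloud, the ion with the most protons pulls it in tightest. Nuclear charges: Si⁴⁺ (Z=14), Al³⁺ (Z=13), Mg²⁺ (Z=12), Na⁺ (Z=11), O²⁻ (Z=8), N³⁻ (Z=7). Highest Z is smallest.
That gives Si⁴⁺ < Al³⁺ < Mg²⁺ < Na⁺ < O²⁻ < N³⁻. From the largest end, number 3 is Na⁺.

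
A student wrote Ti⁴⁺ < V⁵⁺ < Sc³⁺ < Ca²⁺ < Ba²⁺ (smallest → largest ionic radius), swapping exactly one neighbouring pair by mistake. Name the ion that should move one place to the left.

V⁵⁺

The pair Ti⁴⁺, V⁵⁺ is the wrong way round — V⁵⁺ and Ti⁴⁺ share 18 electrons; the higher nuclear charge on V (Z=23) contracts it more, so V⁵⁺ < Ti⁴⁺. All other adjacent pairs agree with periodic trends, so V⁵⁺ is the misplaced ion.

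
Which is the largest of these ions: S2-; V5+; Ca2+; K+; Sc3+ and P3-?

These species are isoelectronic with 18 electrons. The only difference is the number of protons: V5+ (Z=23), Sc3+ (Z=21), Ca2+ (Z=20), K+ (Z=19), S2- (Z=16), P3- (Z=15). The strongest nuclear pull (V5+) gives the smallest ion.

P3-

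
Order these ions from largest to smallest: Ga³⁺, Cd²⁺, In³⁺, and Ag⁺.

Ag⁺ > Cd²⁺ > In³⁺ > Ga³⁺

Ga³⁺: 28 e⁻, Z=31, In³⁺: 46 e⁻, Z=49, Cd²⁺: 46 e⁻, Z=48, Ag⁺: 46 e⁻, Z=47. Ga³⁺ < In³⁺ (same group, period 4 vs 5); In³⁺ < Cd²⁺ (both 46 e⁻, Z=49>48); Cd²⁺ < Ag⁺ (both 46 e⁻, Z=48>47).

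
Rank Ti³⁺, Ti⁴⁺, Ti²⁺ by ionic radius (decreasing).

Ti²⁺ > Ti³⁺ > Ti⁴⁺

These are all Ti ions. Removing more electrons (higher positive charge) pulls the remaining electrons in closer, so Ti⁴⁺ is smallest and Ti²⁺ is largest.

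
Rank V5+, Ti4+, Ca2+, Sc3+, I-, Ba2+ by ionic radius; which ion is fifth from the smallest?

Ba2+

Tabulating Z and e⁻: V5+ has 18 e⁻ (Z=23), Ti4+ has 18 e⁻ (Z=22), Sc3+ has 18 e⁻ (Z=21), Ca2+ has 18 e⁻ (Z=20), Ba2+ has 54 e⁻ (Z=56), I- has 54 e⁻ (Z=53). V5+ < Ti4+ (both 18 e⁻, Z=23>22); Ti4+ < Sc3+ (isoelectronic, higher Z=22 is smaller); Sc3+ < Ca2+ (both 18 e⁻, Z=21>20); Ca2+ < Ba2+ (same group, period 4 vs 6); Ba2+ < I- (both 54 e⁻, Z=56>53).
That gives V5+ < Ti4+ < Sc3+ < Ca2+ < Ba2+ < I-. From the smallest end, number 5 is Ba2+.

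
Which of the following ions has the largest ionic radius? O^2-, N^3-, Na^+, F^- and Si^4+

N^3-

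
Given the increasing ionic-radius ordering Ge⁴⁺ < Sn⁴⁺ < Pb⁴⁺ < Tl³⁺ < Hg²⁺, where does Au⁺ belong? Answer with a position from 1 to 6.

Electron counts and nuclear charges: Ge⁴⁺: 28 e⁻, Z=32, Sn⁴⁺: 46 e⁻, Z=50, Pb⁴⁺: 78 e⁻, Z=82, Tl³⁺: 78 e⁻, Z=81, Hg²⁺: 78 e⁻, Z=80, Au⁺: 78 e⁻, Z=79. Ge⁴⁺ < Sn⁴⁺ (same group, 1 shell fewer); Sn⁴⁺ < Pb⁴⁺ (same group, period 5 vs 6); Pb⁴⁺ < Tl³⁺ (both 78 e⁻, Z=82>81); Tl³⁺ < Hg²⁺ (both 78 e⁻, Z=81>80); Hg²⁺ < Au⁺ (isoelectronic, higher Z=80 is smaller).
Merged order: Ge⁴⁺ < Sn⁴⁺ < Pb⁴⁺ < Tl³⁺ < Hg²⁺ < Au⁺ — Au⁺ is number 6.

6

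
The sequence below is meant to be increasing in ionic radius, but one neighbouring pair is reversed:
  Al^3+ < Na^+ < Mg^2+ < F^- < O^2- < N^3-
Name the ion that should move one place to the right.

Na^+

Scanning neighbour by neighbour, only Na^+/Mg^2+ violates a trend: they are isoelectronic (10 e⁻) and Mg has more protons than Na (12 vs 11), making Mg^2+ smaller. That makes Na^+ the one sitting a position early relative to where it belongs.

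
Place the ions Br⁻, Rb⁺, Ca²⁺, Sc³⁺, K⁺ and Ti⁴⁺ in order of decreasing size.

Br⁻ > Rb⁺ > K⁺ > Ca²⁺ > Sc³⁺ > Ti⁴⁺

Work out protons and electrons: Ti⁴⁺ (Z=22, 18 e⁻), Sc³⁺ (Z=21, 18 e⁻), Ca²⁺ (Z=20, 18 e⁻), K⁺ (Z=19, 18 e⁻), Rb⁺ (Z=37, 36 e⁻), Br⁻ (Z=35, 36 e⁻). Ti⁴⁺ < Sc³⁺ (both 18 e⁻, Z=22>21); Sc³⁺ < Ca²⁺ (isoelectronic, higher Z=21 is smaller); Ca²⁺ < K⁺ (isoelectronic, higher Z=20 is smaller); K⁺ < Rb⁺ (same group, period 4 vs 5); Rb⁺ < Br⁻ (both 36 e⁻, Z=37>35).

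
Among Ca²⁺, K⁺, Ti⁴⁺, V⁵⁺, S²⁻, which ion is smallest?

V⁵⁺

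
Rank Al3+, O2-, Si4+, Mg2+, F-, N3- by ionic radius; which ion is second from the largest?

O2-

All of these have 10 electrons (isoelectronic). With the same electron cloud, the ion with the most protons pulls it in tightest. Nuclear charges: Si4+ (Z=14), Al3+ (Z=13), Mg2+ (Z=12), F- (Z=9), O2- (Z=8), N3- (Z=7). Highest Z is smallest.
Full ascending order: Si4+ < Al3+ < Mg2+ < F- < O2- < N3-. Counting from the largest, position 2 is O2-.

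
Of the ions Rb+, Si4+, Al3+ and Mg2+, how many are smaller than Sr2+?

3

Work out protons and electrons: Si4+: 10 e⁻, Z=14, Al3+: 10 e⁻, Z=13, Mg2+: 10 e⁻, Z=12, Sr2+: 36 e⁻, Z=38, Rb+: 36 e⁻, Z=37. Si4+ < Al3+ (isoelectronic, higher Z=14 is smaller); Al3+ < Mg2+ (isoelectronic, higher Z=13 is smaller); Mg2+ < Sr2+ (same group, 2 shells fewer); Sr2+ < Rb+ (both 36 e⁻, Z=38>37).
Overall: Si4+ < Al3+ < Mg2+ < Sr2+ < Rb+. Sr2+ has 3 below it and 1 above. That's 3.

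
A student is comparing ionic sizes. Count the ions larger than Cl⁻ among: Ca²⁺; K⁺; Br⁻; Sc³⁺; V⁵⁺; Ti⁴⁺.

Electron counts and nuclear charges: V⁵⁺: 18 e⁻, Z=23, Ti⁴⁺: 18 e⁻, Z=22, Sc³⁺: 18 e⁻, Z=21, Ca²⁺: 18 e⁻, Z=20, K⁺: 18 e⁻, Z=19, Cl⁻: 18 e⁻, Z=17, Br⁻: 36 e⁻, Z=35. V⁵⁺ < Ti⁴⁺ (isoelectronic, higher Z=23 is smaller); Ti⁴⁺ < Sc³⁺ (isoelectronic, higher Z=22 is smaller); Sc³⁺ < Ca²⁺ (isoelectronic, higher Z=21 is smaller); Ca²⁺ < K⁺ (isoelectronic, higher Z=20 is smaller); K⁺ < Cl⁻ (isoelectronic, higher Z=19 is smaller); Cl⁻ < Br⁻ (same group, period 3 vs 4).
Overall: V⁵⁺ < Ti⁴⁺ < Sc³⁺ < Ca²⁺ < K⁺ < Cl⁻ < Br⁻. Cl⁻ has 5 below it and 1 above. That's 1.

1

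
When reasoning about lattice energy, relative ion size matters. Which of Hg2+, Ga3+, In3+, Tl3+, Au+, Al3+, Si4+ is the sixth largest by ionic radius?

Al3+

Tabulating Z and e⁻: Si4+: 10 e⁻, Z=14, Al3+: 10 e⁻, Z=13, Ga3+: 28 e⁻, Z=31, In3+: 46 e⁻, Z=49, Tl3+: 78 e⁻, Z=81, Hg2+: 78 e⁻, Z=80, Au+: 78 e⁻, Z=79. Si4+ < Al3+ (isoelectronic, higher Z=14 is smaller); Al3+ < Ga3+ (same group, 1 shell fewer); Ga3+ < In3+ (same group, period 4 vs 5); In3+ < Tl3+ (same group, period 5 vs 6); Tl3+ < Hg2+ (both 78 e⁻, Z=81>80); Hg2+ < Au+ (isoelectronic, higher Z=80 is smaller).
So the order is Si4+ < Al3+ < Ga3+ < In3+ < Tl3+ < Hg2+ < Au+; the 6th-largest ion is Al3+.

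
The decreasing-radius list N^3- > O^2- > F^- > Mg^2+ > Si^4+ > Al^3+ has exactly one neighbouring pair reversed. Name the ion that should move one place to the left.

Check each adjacent pair. Si^4+ and Al^3+ are reversed: Si^4+ and Al^3+ share 10 electrons; the higher nuclear charge on Si (Z=14) contracts it more, so Si^4+ < Al^3+. No other neighbouring pair contradicts the periodic trends, so Al^3+ is the ion listed too late.

Al^3+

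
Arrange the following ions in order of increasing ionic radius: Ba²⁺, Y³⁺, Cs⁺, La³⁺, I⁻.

First list Z and electron count for each: Y³⁺: 36 e⁻, Z=39, La³⁺: 54 e⁻, Z=57, Ba²⁺: 54 e⁻, Z=56, Cs⁺: 54 e⁻, Z=55, I⁻: 54 e⁻, Z=53. Y³⁺ < La³⁺ (same group, 1 shell fewer); La³⁺ < Ba²⁺ (both 54 e⁻, Z=57>56); Ba²⁺ < Cs⁺ (isoelectronic, higher Z=56 is smaller); Cs⁺ < I⁻ (isoelectronic, higher Z=55 is smaller).

Y³⁺ < La³⁺ < Ba²⁺ < Cs⁺ < I⁻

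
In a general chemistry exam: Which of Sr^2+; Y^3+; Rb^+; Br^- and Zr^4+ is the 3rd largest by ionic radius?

Sr^2+

Each ion has 36 electrons. The ranking follows nuclear charge in reverse — greater Z gives a smaller radius. Zr^4+ (Z=40), Y^3+ (Z=39), Sr^2+ (Z=38), Rb^+ (Z=37), Br^- (Z=35).
That gives Zr^4+ < Y^3+ < Sr^2+ < Rb^+ < Br^-. From the largest end, number 3 is Sr^2+.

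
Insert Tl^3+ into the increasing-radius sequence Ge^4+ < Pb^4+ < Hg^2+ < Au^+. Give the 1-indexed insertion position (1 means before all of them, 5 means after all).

3

Ge^4+ (Z=32, 28 e⁻), Pb^4+ (Z=82, 78 e⁻), Tl^3+ (Z=81, 78 e⁻), Hg^2+ (Z=80, 78 e⁻), Au^+ (Z=79, 78 e⁻). Ge^4+ < Pb^4+ (same group, 2 shells fewer); Pb^4+ < Tl^3+ (isoelectronic, higher Z=82 is smaller); Tl^3+ < Hg^2+ (isoelectronic, higher Z=81 is smaller); Hg^2+ < Au^+ (both 78 e⁻, Z=80>79).
Putting Tl^3+ in gives Ge^4+ < Pb^4+ < Tl^3+ < Hg^2+ < Au^+; it lands at slot 3.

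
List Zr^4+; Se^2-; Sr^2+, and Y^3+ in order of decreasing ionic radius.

Se^2- > Sr^2+ > Y^3+ > Zr^4+

Each ion has 36 electrons. The ranking follows nuclear charge in reverse — greater Z gives a smaller radius. Zr^4+ (Z=40), Y^3+ (Z=39), Sr^2+ (Z=38), Se^2- (Z=34).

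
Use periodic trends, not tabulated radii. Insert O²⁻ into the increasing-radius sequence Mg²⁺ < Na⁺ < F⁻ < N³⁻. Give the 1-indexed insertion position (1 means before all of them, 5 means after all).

All of these have 10 electrons (isoelectronic). With the same electron cloud, the ion with the most protons pulls it in tightest. Nuclear charges: Mg²⁺ (Z=12), Na⁺ (Z=11), F⁻ (Z=9), O²⁻ (Z=8), N³⁻ (Z=7). Highest Z is smallest.
With O²⁻ included the full order is Mg²⁺ < Na⁺ < F⁻ < O²⁻ < N³⁻, so it takes position 4.

4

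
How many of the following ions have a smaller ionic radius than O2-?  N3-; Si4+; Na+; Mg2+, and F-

These species are isoelectronic with 10 electrons. The only difference is the number of protons: Si4+ (Z=14), Mg2+ (Z=12), Na+ (Z=11), F- (Z=9), O2- (Z=8), N3- (Z=7). The strongest nuclear pull (Si4+) gives the smallest ion.
Placing each against O2-: smaller — Si4+, Mg2+, Na+, F-; larger — N3-. So 4 are smaller.

4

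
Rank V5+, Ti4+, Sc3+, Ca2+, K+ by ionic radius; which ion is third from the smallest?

Sc3+

All of these have 18 electrons (isoelectronic). With the same electron cloud, the ion with the most protons pulls it in tightest. Nuclear charges: V5+ (Z=23), Ti4+ (Z=22), Sc3+ (Z=21), Ca2+ (Z=20), K+ (Z=19). Highest Z is smallest.
That gives V5+ < Ti4+ < Sc3+ < Ca2+ < K+. From the smallest end, number 3 is Sc3+.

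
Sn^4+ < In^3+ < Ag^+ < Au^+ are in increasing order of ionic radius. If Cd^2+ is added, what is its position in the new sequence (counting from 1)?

3

First list Z and electron count for each: Sn^4+ (Z=50, 46 e⁻), In^3+ (Z=49, 46 e⁻), Cd^2+ (Z=48, 46 e⁻), Ag^+ (Z=47, 46 e⁻), Au^+ (Z=79, 78 e⁻). Sn^4+ < In^3+ (both 46 e⁻, Z=50>49); In^3+ < Cd^2+ (both 46 e⁻, Z=49>48); Cd^2+ < Ag^+ (both 46 e⁻, Z=48>47); Ag^+ < Au^+ (same group, period 5 vs 6).
With Cd^2+ included the full order is Sn^4+ < In^3+ < Cd^2+ < Ag^+ < Au^+, so it takes position 3.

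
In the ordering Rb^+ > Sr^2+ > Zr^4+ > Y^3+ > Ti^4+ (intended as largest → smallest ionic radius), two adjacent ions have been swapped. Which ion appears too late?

Y^3+

Scanning neighbour by neighbour, only Zr^4+/Y^3+ violates a trend: both have 36 electrons but Z(Zr)=40 > Z(Y)=39, so Zr^4+ should be the smaller of the two. That makes Y^3+ the one sitting a position late relative to where it belongs.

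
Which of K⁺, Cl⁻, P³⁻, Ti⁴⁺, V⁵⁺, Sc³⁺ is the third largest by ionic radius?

These species are isoelectronic with 18 electrons. The only difference is the number of protons: V⁵⁺ (Z=23), Ti⁴⁺ (Z=22), Sc³⁺ (Z=21), K⁺ (Z=19), Cl⁻ (Z=17), P³⁻ (Z=15). The strongest nuclear pull (V⁵⁺) gives the smallest ion.
That gives V⁵⁺ < Ti⁴⁺ < Sc³⁺ < K⁺ < Cl⁻ < P³⁻. From the largest end, number 3 is K⁺.

K⁺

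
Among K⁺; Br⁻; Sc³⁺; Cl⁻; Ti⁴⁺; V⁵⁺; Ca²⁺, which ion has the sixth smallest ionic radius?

Cl⁻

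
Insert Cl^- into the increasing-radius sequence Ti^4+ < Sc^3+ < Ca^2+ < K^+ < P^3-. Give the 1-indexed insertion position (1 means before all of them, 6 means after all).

5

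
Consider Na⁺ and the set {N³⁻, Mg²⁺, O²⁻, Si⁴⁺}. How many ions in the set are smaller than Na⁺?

2

Isoelectronic series (10 e⁻ each). Size is set by nuclear charge: more protons means a smaller ion. Si⁴⁺ (Z=14), Mg²⁺ (Z=12), Na⁺ (Z=11), O²⁻ (Z=8), N³⁻ (Z=7).
Overall: Si⁴⁺ < Mg²⁺ < Na⁺ < O²⁻ < N³⁻. Na⁺ has 2 below it and 2 above. So 2 are smaller.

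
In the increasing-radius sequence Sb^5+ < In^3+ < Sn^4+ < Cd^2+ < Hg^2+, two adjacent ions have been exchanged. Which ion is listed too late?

Sn^4+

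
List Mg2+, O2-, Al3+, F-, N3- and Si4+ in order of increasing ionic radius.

Si4+ < Al3+ < Mg2+ < F- < O2- < N3-

All of these have 10 electrons (isoelectronic). With the same electron cloud, the ion with the most protons pulls it in tightest. Nuclear charges: Si4+ (Z=14), Al3+ (Z=13), Mg2+ (Z=12), F- (Z=9), O2- (Z=8), N3- (Z=7). Highest Z is smallest.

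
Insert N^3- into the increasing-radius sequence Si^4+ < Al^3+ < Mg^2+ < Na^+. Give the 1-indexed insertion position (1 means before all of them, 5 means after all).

Each ion has 10 electrons. The ranking follows nuclear charge in reverse — greater Z gives a smaller radius. Si^4+ (Z=14), Al^3+ (Z=13), Mg^2+ (Z=12), Na^+ (Z=11), N^3- (Z=7).
The complete sequence is Si^4+ < Al^3+ < Mg^2+ < Na^+ < N^3-. N^3- sits at position 5.

5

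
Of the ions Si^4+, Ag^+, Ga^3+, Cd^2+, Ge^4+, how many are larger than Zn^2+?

2

Tabulating Z and e⁻: Si^4+: 10 e⁻, Z=14, Ge^4+: 28 e⁻, Z=32, Ga^3+: 28 e⁻, Z=31, Zn^2+: 28 e⁻, Z=30, Cd^2+: 46 e⁻, Z=48, Ag^+: 46 e⁻, Z=47. Si^4+ < Ge^4+ (same group, period 3 vs 4); Ge^4+ < Ga^3+ (isoelectronic, higher Z=32 is smaller); Ga^3+ < Zn^2+ (both 28 e⁻, Z=31>30); Zn^2+ < Cd^2+ (same group, 1 shell fewer); Cd^2+ < Ag^+ (both 46 e⁻, Z=48>47).
Placing each against Zn^2+: smaller — Si^4+, Ge^4+, Ga^3+; larger — Cd^2+, Ag^+. Count: 2.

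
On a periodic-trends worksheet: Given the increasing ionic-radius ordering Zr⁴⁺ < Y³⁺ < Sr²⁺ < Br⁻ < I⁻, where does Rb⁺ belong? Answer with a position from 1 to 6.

First list Z and electron count for each: Zr⁴⁺: 36 e⁻, Z=40, Y³⁺: 36 e⁻, Z=39, Sr²⁺: 36 e⁻, Z=38, Rb⁺: 36 e⁻, Z=37, Br⁻: 36 e⁻, Z=35, I⁻: 54 e⁻, Z=53. Zr⁴⁺ < Y³⁺ (both 36 e⁻, Z=40>39); Y³⁺ < Sr²⁺ (both 36 e⁻, Z=39>38); Sr²⁺ < Rb⁺ (isoelectronic, higher Z=38 is smaller); Rb⁺ < Br⁻ (isoelectronic, higher Z=37 is smaller); Br⁻ < I⁻ (same group, period 4 vs 5).
Merged order: Zr⁴⁺ < Y³⁺ < Sr²⁺ < Rb⁺ < Br⁻ < I⁻ — Rb⁺ is number 4.

4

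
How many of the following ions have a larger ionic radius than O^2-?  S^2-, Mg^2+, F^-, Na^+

1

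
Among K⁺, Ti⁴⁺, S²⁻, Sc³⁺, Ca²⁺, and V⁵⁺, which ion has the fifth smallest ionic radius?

K⁺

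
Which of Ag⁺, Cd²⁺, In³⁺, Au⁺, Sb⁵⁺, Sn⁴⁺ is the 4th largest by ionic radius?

Work out protons and electrons: Sb⁵⁺ (Z=51, 46 e⁻), Sn⁴⁺ (Z=50, 46 e⁻), In³⁺ (Z=49, 46 e⁻), Cd²⁺ (Z=48, 46 e⁻), Ag⁺ (Z=47, 46 e⁻), Au⁺ (Z=79, 78 e⁻). Sb⁵⁺ < Sn⁴⁺ (isoelectronic, higher Z=51 is smaller); Sn⁴⁺ < In³⁺ (both 46 e⁻, Z=50>49); In³⁺ < Cd²⁺ (isoelectronic, higher Z=49 is smaller); Cd²⁺ < Ag⁺ (isoelectronic, higher Z=48 is smaller); Ag⁺ < Au⁺ (same group, 1 shell fewer).
That gives Sb⁵⁺ < Sn⁴⁺ < In³⁺ < Cd²⁺ < Ag⁺ < Au⁺. From the largest end, number 4 is In³⁺.

In³⁺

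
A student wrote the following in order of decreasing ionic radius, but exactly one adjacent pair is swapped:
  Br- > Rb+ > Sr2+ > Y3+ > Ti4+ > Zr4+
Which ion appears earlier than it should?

Ti4+

The pair Ti4+, Zr4+ is the wrong way round — Ti4+ and Zr4+ are in one column with the same charge; the lighter period-4 ion has one fewer shell and is smaller. All other adjacent pairs agree with periodic trends, so Ti4+ is the misplaced ion.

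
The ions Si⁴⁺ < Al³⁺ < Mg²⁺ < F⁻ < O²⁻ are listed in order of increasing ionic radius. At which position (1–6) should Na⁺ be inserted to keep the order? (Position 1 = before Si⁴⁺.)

4

Each ion has 10 electrons. The ranking follows nuclear charge in reverse — greater Z gives a smaller radius. Si⁴⁺ (Z=14), Al³⁺ (Z=13), Mg²⁺ (Z=12), Na⁺ (Z=11), F⁻ (Z=9), O²⁻ (Z=8).
Putting Na⁺ in gives Si⁴⁺ < Al³⁺ < Mg²⁺ < Na⁺ < F⁻ < O²⁻; it lands at slot 4.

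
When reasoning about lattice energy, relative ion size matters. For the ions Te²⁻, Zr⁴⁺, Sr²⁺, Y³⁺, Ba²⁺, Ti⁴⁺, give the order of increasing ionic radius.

Ti⁴⁺ < Zr⁴⁺ < Y³⁺ < Sr²⁺ < Ba²⁺ < Te²⁻

Tabulating Z and e⁻: Ti⁴⁺: 18 e⁻, Z=22, Zr⁴⁺: 36 e⁻, Z=40, Y³⁺: 36 e⁻, Z=39, Sr²⁺: 36 e⁻, Z=38, Ba²⁺: 54 e⁻, Z=56, Te²⁻: 54 e⁻, Z=52. Ti⁴⁺ < Zr⁴⁺ (same group, 1 shell fewer); Zr⁴⁺ < Y³⁺ (isoelectronic, higher Z=40 is smaller); Y³⁺ < Sr²⁺ (both 36 e⁻, Z=39>38); Sr²⁺ < Ba²⁺ (same group, 1 shell fewer); Ba²⁺ < Te²⁻ (isoelectronic, higher Z=56 is smaller).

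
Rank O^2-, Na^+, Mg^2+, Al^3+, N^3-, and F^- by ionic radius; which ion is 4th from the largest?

Na^+

Isoelectronic series (10 e⁻ each). Size is set by nuclear charge: more protons means a smaller ion. Al^3+ (Z=13), Mg^2+ (Z=12), Na^+ (Z=11), F^- (Z=9), O^2- (Z=8), N^3- (Z=7).
Full ascending order: Al^3+ < Mg^2+ < Na^+ < F^- < O^2- < N^3-. Counting from the largest, position 4 is Na^+.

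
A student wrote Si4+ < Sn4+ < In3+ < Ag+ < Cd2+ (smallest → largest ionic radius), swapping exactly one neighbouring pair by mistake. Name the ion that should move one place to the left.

Check each adjacent pair. Ag+ and Cd2+ are reversed: both have 46 electrons but Z(Cd)=48 > Z(Ag)=47, so Cd2+ should be the smaller of the two. No other neighbouring pair contradicts the periodic trends, so Cd2+ is the ion listed too late.

Cd2+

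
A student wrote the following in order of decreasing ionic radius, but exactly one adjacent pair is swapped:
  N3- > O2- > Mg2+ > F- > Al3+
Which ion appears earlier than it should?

Mg2+

Scanning neighbour by neighbour, only Mg2+/F- violates a trend: Mg2+ and F- share 10 electrons; the higher nuclear charge on Mg (Z=12) contracts it more, so Mg2+ < F-. That makes Mg2+ the one sitting a position early relative to where it belongs.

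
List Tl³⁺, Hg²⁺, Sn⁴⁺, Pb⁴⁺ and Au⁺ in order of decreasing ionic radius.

Au⁺ > Hg²⁺ > Tl³⁺ > Pb⁴⁺ > Sn⁴⁺

First list Z and electron count for each: Sn⁴⁺ (Z=50, 46 e⁻), Pb⁴⁺ (Z=82, 78 e⁻), Tl³⁺ (Z=81, 78 e⁻), Hg²⁺ (Z=80, 78 e⁻), Au⁺ (Z=79, 78 e⁻). Sn⁴⁺ < Pb⁴⁺ (same group, 1 shell fewer); Pb⁴⁺ < Tl³⁺ (both 78 e⁻, Z=82>81); Tl³⁺ < Hg²⁺ (isoelectronic, higher Z=81 is smaller); Hg²⁺ < Au⁺ (both 78 e⁻, Z=80>79).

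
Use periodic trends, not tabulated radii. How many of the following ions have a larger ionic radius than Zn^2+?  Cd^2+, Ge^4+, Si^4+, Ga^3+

1

Work out protons and electrons: Si^4+ (Z=14, 10 e⁻), Ge^4+ (Z=32, 28 e⁻), Ga^3+ (Z=31, 28 e⁻), Zn^2+ (Z=30, 28 e⁻), Cd^2+ (Z=48, 46 e⁻). Si^4+ < Ge^4+ (same group, period 3 vs 4); Ge^4+ < Ga^3+ (both 28 e⁻, Z=32>31); Ga^3+ < Zn^2+ (both 28 e⁻, Z=31>30); Zn^2+ < Cd^2+ (same group, period 4 vs 5).
Placing each against Zn^2+: smaller — Si^4+, Ge^4+, Ga^3+; larger — Cd^2+. So 1 is larger.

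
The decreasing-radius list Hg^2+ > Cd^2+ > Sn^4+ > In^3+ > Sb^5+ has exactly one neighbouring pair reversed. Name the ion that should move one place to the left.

In^3+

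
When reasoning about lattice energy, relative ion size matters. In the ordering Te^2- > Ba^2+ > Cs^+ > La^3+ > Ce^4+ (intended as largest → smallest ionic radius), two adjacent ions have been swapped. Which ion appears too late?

Compare adjacent ions: both have 54 electrons but Z(Ba)=56 > Z(Cs)=55, so Ba^2+ should be the smaller of the two — yet in this decreasing list Ba^2+ sits before Cs^+. Nothing else is reversed, so Cs^+ should move one place to the left.

Cs^+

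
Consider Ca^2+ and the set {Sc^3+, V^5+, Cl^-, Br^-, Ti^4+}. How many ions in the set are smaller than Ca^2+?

3

Work out protons and electrons: V^5+ (Z=23, 18 e⁻), Ti^4+ (Z=22, 18 e⁻), Sc^3+ (Z=21, 18 e⁻), Ca^2+ (Z=20, 18 e⁻), Cl^- (Z=17, 18 e⁻), Br^- (Z=35, 36 e⁻). V^5+ < Ti^4+ (isoelectronic, higher Z=23 is smaller); Ti^4+ < Sc^3+ (both 18 e⁻, Z=22>21); Sc^3+ < Ca^2+ (isoelectronic, higher Z=21 is smaller); Ca^2+ < Cl^- (both 18 e⁻, Z=20>17); Cl^- < Br^- (same group, 1 shell fewer).
Ordering all of them (including Ca^2+) by radius gives V^5+ < Ti^4+ < Sc^3+ < Ca^2+ < Cl^- < Br^-. Count: 3.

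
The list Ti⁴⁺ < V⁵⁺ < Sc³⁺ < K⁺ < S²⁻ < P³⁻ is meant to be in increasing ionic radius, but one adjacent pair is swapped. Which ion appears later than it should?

Scanning neighbour by neighbour, only Ti⁴⁺/V⁵⁺ violates a trend: V⁵⁺ and Ti⁴⁺ share 18 electrons; the higher nuclear charge on V (Z=23) contracts it more, so V⁵⁺ < Ti⁴⁺. That makes V⁵⁺ the one sitting a position late relative to where it belongs.

V⁵⁺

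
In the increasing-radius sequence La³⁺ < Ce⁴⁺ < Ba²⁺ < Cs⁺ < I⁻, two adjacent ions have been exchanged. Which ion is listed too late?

Compare adjacent ions: they are isoelectronic (54 e⁻) and Ce has more protons than La (58 vs 57), making Ce⁴⁺ smaller — yet in this increasing list La³⁺ sits before Ce⁴⁺. Nothing else is reversed, so Ce⁴⁺ should move one place to the left.

Ce⁴⁺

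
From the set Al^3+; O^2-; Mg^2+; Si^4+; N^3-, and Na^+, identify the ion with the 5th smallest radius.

All of these have 10 electrons (isoelectronic). With the same electron cloud, the ion with the most protons pulls it in tightest. Nuclear charges: Si^4+ (Z=14), Al^3+ (Z=13), Mg^2+ (Z=12), Na^+ (Z=11), O^2- (Z=8), N^3- (Z=7). Highest Z is smallest.
That gives Si^4+ < Al^3+ < Mg^2+ < Na^+ < O^2- < N^3-. From the smallest end, number 5 is O^2-.

O^2-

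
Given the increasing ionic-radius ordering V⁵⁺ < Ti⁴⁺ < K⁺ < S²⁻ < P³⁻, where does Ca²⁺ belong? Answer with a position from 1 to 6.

Isoelectronic series (18 e⁻ each). Size is set by nuclear charge: more protons means a smaller ion. V⁵⁺ (Z=23), Ti⁴⁺ (Z=22), Ca²⁺ (Z=20), K⁺ (Z=19), S²⁻ (Z=16), P³⁻ (Z=15).
Putting Ca²⁺ in gives V⁵⁺ < Ti⁴⁺ < Ca²⁺ < K⁺ < S²⁻ < P³⁻; it lands at slot 3.

3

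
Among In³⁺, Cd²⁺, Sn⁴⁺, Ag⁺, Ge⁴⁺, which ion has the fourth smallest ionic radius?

Cd²⁺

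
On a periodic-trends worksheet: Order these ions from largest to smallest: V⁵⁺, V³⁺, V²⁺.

V²⁺ > V³⁺ > V⁵⁺

These are all V ions. Removing more electrons (higher positive charge) pulls the remaining electrons in closer, so V⁵⁺ is smallest and V²⁺ is largest.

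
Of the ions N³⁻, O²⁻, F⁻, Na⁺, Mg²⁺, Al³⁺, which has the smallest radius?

All of these have 10 electrons (isoelectronic). With the same electron cloud, the ion with the most protons pulls it in tightest. Nuclear charges: Al³⁺ (Z=13), Mg²⁺ (Z=12), Na⁺ (Z=11), F⁻ (Z=9), O²⁻ (Z=8), N³⁻ (Z=7). Highest Z is smallest.

Al³⁺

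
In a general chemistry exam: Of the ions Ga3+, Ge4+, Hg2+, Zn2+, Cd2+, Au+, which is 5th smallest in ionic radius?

Hg2+

Tabulating Z and e⁻: Ge4+: 28 e⁻, Z=32, Ga3+: 28 e⁻, Z=31, Zn2+: 28 e⁻, Z=30, Cd2+: 46 e⁻, Z=48, Hg2+: 78 e⁻, Z=80, Au+: 78 e⁻, Z=79. Ge4+ < Ga3+ (both 28 e⁻, Z=32>31); Ga3+ < Zn2+ (isoelectronic, higher Z=31 is smaller); Zn2+ < Cd2+ (same group, 1 shell fewer); Cd2+ < Hg2+ (same group, 1 shell fewer); Hg2+ < Au+ (isoelectronic, higher Z=80 is smaller).
That gives Ge4+ < Ga3+ < Zn2+ < Cd2+ < Hg2+ < Au+. From the smallest end, number 5 is Hg2+.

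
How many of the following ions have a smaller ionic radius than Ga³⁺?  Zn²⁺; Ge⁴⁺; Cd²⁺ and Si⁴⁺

2

Work out protons and electrons: Si⁴⁺: 10 e⁻, Z=14, Ge⁴⁺: 28 e⁻, Z=32, Ga³⁺: 28 e⁻, Z=31, Zn²⁺: 28 e⁻, Z=30, Cd²⁺: 46 e⁻, Z=48. Si⁴⁺ < Ge⁴⁺ (same group, 1 shell fewer); Ge⁴⁺ < Ga³⁺ (isoelectronic, higher Z=32 is smaller); Ga³⁺ < Zn²⁺ (both 28 e⁻, Z=31>30); Zn²⁺ < Cd²⁺ (same group, 1 shell fewer).
Overall: Si⁴⁺ < Ge⁴⁺ < Ga³⁺ < Zn²⁺ < Cd²⁺. Ga³⁺ has 2 below it and 2 above. So 2 are smaller.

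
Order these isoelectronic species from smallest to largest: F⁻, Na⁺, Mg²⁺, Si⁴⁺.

Si⁴⁺ < Mg²⁺ < Na⁺ < F⁻

Isoelectronic series (10 e⁻ each). Size is set by nuclear charge: more protons means a smaller ion. Si⁴⁺ (Z=14), Mg²⁺ (Z=12), Na⁺ (Z=11), F⁻ (Z=9).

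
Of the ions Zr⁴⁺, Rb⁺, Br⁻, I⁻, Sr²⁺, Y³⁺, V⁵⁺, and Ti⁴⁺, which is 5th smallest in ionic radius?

Sr²⁺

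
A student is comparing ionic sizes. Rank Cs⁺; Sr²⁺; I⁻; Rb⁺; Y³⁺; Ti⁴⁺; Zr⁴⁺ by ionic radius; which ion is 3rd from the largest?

Work out protons and electrons: Ti⁴⁺: 18 e⁻, Z=22, Zr⁴⁺: 36 e⁻, Z=40, Y³⁺: 36 e⁻, Z=39, Sr²⁺: 36 e⁻, Z=38, Rb⁺: 36 e⁻, Z=37, Cs⁺: 54 e⁻, Z=55, I⁻: 54 e⁻, Z=53. Ti⁴⁺ < Zr⁴⁺ (same group, period 4 vs 5); Zr⁴⁺ < Y³⁺ (isoelectronic, higher Z=40 is smaller); Y³⁺ < Sr²⁺ (both 36 e⁻, Z=39>38); Sr²⁺ < Rb⁺ (isoelectronic, higher Z=38 is smaller); Rb⁺ < Cs⁺ (same group, period 5 vs 6); Cs⁺ < I⁻ (both 54 e⁻, Z=55>53).
That gives Ti⁴⁺ < Zr⁴⁺ < Y³⁺ < Sr²⁺ < Rb⁺ < Cs⁺ < I⁻. From the largest end, number 3 is Rb⁺.

Rb⁺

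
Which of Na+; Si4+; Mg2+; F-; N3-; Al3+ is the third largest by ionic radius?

Each ion has 10 electrons. The ranking follows nuclear charge in reverse — greater Z gives a smaller radius. Si4+ (Z=14), Al3+ (Z=13), Mg2+ (Z=12), Na+ (Z=11), F- (Z=9), N3- (Z=7).
That gives Si4+ < Al3+ < Mg2+ < Na+ < F- < N3-. From the largest end, number 3 is Na+.

Na+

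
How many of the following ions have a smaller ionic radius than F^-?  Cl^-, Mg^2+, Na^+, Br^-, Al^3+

3

Work out protons and electrons: Al^3+ (Z=13, 10 e⁻), Mg^2+ (Z=12, 10 e⁻), Na^+ (Z=11, 10 e⁻), F^- (Z=9, 10 e⁻), Cl^- (Z=17, 18 e⁻), Br^- (Z=35, 36 e⁻). Al^3+ < Mg^2+ (isoelectronic, higher Z=13 is smaller); Mg^2+ < Na^+ (both 10 e⁻, Z=12>11); Na^+ < F^- (isoelectronic, higher Z=11 is smaller); F^- < Cl^- (same group, 1 shell fewer); Cl^- < Br^- (same group, period 3 vs 4).
Relative to F^-, the ions that are smaller are Al^3+, Mg^2+, Na^+. Count: 3.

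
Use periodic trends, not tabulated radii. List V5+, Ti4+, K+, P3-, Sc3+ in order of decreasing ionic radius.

Isoelectronic series (18 e⁻ each). Size is set by nuclear charge: more protons means a smaller ion. V5+ (Z=23), Ti4+ (Z=22), Sc3+ (Z=21), K+ (Z=19), P3- (Z=15).

P3- > K+ > Sc3+ > Ti4+ > V5+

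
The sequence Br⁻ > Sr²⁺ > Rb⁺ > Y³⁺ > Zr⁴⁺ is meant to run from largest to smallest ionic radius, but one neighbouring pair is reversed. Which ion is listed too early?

Scanning neighbour by neighbour, only Sr²⁺/Rb⁺ violates a trend: Sr²⁺ and Rb⁺ share 36 electrons; the higher nuclear charge on Sr (Z=38) contracts it more, so Sr²⁺ < Rb⁺. That makes Sr²⁺ the one sitting a position early relative to where it belongs.

Sr²⁺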